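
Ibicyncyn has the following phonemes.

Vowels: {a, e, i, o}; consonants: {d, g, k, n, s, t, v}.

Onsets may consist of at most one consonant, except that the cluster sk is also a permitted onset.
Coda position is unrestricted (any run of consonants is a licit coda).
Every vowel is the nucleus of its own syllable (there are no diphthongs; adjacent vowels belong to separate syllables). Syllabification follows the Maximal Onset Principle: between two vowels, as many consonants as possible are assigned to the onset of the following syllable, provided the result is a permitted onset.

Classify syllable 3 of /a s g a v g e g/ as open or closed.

Vowels present: a, a, e; each is a nucleus, giving 3 syllables.
Between /a/ (V1) and /a/ (V2): /sg/; trying suffixes from longest down, /g/ is the first permitted one, so coda /s/ | onset /g/.
Between /a/ (V2) and /e/ (V3): /vg/; trying suffixes from longest down, /g/ is the first permitted one, so coda /v/ | onset /g/.
So the parse is as.gav.geg.
Syllable 3 is /geg/ with coda /g/, so it is closed.

closed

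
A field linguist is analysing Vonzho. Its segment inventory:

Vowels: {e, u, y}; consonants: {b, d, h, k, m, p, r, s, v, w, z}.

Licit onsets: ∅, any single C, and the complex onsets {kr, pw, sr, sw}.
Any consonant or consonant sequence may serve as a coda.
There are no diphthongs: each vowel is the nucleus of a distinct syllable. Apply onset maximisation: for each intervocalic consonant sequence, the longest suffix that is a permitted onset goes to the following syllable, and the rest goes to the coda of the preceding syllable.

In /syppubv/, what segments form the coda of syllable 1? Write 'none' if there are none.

p

Nuclei (vowels): y, u → 2 syllables.
σ1/σ2 boundary: cluster /pp/ — the longest permitted-onset suffix is /p/; onset = /p/, preceding coda = /p/.
Result: syp.pubv.
Syllable 1 is /syp/: onset /s/, nucleus /y/, coda /p/.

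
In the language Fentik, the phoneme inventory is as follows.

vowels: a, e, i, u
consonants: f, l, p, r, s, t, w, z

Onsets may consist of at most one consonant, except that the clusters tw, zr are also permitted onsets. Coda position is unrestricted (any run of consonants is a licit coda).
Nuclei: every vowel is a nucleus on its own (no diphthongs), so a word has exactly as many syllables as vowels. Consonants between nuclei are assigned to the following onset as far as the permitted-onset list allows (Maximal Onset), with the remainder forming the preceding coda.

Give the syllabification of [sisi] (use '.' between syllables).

si.si

Vowels present: i, i; each is a nucleus, giving 2 syllables.
V1 /i/ – V2 /i/: /s/ is a single consonant, so it becomes the next onset.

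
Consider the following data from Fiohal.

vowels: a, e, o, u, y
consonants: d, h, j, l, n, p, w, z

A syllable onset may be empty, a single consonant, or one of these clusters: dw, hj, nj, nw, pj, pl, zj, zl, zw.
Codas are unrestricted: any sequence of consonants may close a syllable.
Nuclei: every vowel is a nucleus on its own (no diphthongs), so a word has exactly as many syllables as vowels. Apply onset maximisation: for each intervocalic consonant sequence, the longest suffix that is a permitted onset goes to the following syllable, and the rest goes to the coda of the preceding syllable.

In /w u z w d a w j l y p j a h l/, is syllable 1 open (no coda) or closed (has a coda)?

The vowels are u, a, y, a — 4 nuclei, so 4 syllables.
V1 /u/ – V2 /a/: /zwd/; trying suffixes from longest down, /d/ is the first permitted one, so coda /zw/ | onset /d/.
V2 /a/ – V3 /y/: /wjl/ splits as /wj/ + /l/ (/l/ is the longest suffix that is a licit onset).
V3 /y/ – V4 /a/: /pj/ — entire cluster is a permitted onset → onset /pj/, coda ∅.
Result: wuzw.dawj.ly.pjahl.
Syllable 1 is /wuzw/ with coda /zw/, so it is closed.

closed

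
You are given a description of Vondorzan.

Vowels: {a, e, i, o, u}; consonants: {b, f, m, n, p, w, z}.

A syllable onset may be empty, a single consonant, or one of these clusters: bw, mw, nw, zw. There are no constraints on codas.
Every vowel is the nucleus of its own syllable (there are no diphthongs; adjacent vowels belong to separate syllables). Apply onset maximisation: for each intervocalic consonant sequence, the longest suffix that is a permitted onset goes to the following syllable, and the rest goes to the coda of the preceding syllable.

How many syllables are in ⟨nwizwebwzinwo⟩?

4

Vowels present: i, e, i, o; each is a nucleus, giving 4 syllables.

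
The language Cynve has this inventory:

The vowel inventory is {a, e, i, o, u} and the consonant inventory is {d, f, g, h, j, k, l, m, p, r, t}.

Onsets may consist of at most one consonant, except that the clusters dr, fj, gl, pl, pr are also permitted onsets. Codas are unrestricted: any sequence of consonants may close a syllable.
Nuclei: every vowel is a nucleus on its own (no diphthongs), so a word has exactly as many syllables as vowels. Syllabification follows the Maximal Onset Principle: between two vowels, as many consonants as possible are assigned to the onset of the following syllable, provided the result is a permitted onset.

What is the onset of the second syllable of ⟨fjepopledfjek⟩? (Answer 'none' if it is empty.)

Nuclei (vowels): e, o, e, e → 4 syllables.
/e…o/ gap (V1→V2): /p/ → onset of the next syllable (single consonants are always licit onsets).
/o…e/ gap (V2→V3): cluster /pl/ — /pl/ is itself a permitted onset, so the whole cluster goes right; preceding coda = ∅.
/e…e/ gap (V3→V4): /dfj/ — longest licit onset from the right is /fj/, leaving /d/ as coda.
Putting it together: fje.po.pled.fjek.
Syllable 2 is /po/: onset /p/, nucleus /o/, coda ∅.

p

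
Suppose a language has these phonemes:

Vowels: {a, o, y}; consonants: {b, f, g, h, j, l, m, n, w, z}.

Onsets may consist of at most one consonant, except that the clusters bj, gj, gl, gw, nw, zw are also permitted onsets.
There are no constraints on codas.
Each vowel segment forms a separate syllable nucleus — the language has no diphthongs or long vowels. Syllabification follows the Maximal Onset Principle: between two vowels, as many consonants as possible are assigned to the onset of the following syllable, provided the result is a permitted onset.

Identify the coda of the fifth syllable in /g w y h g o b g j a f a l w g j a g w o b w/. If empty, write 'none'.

none

The vowels are y, o, a, a, a, o — 6 nuclei, so 6 syllables.
σ1/σ2 boundary: /hg/ — longest licit onset from the right is /g/, leaving /h/ as coda.
σ2/σ3 boundary: cluster /bgj/ — the longest permitted-onset suffix is /gj/; onset = /gj/, preceding coda = /b/.
σ3/σ4 boundary: just /f/ — single C goes to the following onset.
σ4/σ5 boundary: /lwgj/ — longest licit onset from the right is /gj/, leaving /lw/ as coda.
σ5/σ6 boundary: /gw/ is a licit onset in full, so it all attaches to the next syllable.
Result: gwyh.gob.gja.falw.gja.gwobw.
Syllable 5 is /gja/: onset /gj/, nucleus /a/, coda ∅.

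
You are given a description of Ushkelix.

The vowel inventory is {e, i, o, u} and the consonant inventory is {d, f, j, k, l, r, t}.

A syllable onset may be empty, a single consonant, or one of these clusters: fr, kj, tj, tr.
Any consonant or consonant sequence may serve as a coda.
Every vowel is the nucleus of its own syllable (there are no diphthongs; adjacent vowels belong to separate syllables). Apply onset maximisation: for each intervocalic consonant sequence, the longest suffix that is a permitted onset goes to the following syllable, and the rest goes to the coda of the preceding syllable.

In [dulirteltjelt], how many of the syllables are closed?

Nuclei (vowels): u, i, e, e → 4 syllables.
/u…i/ gap (V1→V2): /l/ is a single consonant, so it becomes the next onset.
/i…e/ gap (V2→V3): /rt/ — longest licit onset from the right is /t/, leaving /r/ as coda.
/e…e/ gap (V3→V4): cluster /ltj/ — the longest permitted-onset suffix is /tj/; onset = /tj/, preceding coda = /l/.
Result: du.lir.tel.tjelt.
Classifying each syllable: /du/ (open), /lir/ (closed), /tel/ (closed), /tjelt/ (closed).
Closed syllables: 3.

3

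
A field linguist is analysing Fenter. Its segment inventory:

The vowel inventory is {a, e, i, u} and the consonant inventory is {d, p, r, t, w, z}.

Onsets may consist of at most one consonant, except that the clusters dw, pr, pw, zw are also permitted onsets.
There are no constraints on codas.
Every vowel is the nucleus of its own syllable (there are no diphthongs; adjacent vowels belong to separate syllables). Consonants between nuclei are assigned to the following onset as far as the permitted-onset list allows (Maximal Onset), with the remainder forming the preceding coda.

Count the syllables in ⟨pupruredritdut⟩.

5

Nuclei (vowels): u, u, e, i, u → 5 syllables.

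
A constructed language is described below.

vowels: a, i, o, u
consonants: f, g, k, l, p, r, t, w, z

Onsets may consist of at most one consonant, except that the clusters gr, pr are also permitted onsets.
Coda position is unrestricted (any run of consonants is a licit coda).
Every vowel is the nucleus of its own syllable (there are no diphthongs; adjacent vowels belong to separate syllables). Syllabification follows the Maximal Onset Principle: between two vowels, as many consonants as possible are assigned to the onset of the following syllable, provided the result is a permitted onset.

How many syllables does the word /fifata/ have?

3

Nuclei (vowels): i, a, a → 3 syllables.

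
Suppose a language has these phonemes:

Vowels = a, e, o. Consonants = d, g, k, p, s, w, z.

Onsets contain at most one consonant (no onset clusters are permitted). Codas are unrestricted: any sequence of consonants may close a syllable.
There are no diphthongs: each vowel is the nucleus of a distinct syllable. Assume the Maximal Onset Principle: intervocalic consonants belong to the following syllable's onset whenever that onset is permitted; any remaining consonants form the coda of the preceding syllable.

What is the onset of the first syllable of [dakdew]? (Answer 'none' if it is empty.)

The vowels are a, e — 2 nuclei, so 2 syllables.
V1 /a/ – V2 /e/: /kd/ splits as /k/ + /d/ (/d/ is the longest suffix that is a licit onset).
So the parse is dak.dew.
Syllable 1 is /dak/: onset /d/, nucleus /a/, coda /k/.

d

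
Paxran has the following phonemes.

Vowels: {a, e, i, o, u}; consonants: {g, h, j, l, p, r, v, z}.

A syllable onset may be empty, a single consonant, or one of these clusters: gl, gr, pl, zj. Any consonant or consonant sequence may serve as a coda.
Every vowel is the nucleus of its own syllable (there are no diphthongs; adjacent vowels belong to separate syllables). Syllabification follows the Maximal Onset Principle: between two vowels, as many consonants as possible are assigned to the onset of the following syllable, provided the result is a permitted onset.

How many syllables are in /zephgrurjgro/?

The vowels are e, u, o — 3 nuclei, so 3 syllables.

3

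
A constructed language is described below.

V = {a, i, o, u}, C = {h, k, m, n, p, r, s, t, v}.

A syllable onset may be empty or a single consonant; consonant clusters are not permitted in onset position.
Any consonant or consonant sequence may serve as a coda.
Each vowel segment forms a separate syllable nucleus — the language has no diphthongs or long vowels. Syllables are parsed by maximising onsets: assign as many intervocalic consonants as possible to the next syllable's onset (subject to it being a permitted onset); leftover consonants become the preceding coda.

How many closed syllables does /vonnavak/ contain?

2

The vowels are o, a, a — 3 nuclei, so 3 syllables.
V1 /o/ – V2 /a/: /nn/ splits as /n/ + /n/ (/n/ is the longest suffix that is a licit onset).
V2 /a/ – V3 /a/: just /v/ — single C goes to the following onset.
Putting it together: von.na.vak.
Classifying each syllable: /von/ (closed), /na/ (open), /vak/ (closed).
Closed syllables: 2.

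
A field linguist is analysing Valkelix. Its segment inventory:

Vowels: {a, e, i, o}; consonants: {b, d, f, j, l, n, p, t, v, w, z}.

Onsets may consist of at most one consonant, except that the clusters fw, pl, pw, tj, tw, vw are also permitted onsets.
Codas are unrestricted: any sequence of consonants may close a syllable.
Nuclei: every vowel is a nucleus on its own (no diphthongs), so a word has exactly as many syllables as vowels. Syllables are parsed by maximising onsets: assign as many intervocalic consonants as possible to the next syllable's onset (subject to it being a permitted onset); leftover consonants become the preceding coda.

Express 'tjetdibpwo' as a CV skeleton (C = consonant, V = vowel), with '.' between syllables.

CCVC.CVC.CCV

The vowels are e, i, o — 3 nuclei, so 3 syllables.
Between /e/ (V1) and /i/ (V2): cluster /td/ — the longest permitted-onset suffix is /d/; onset = /d/, preceding coda = /t/.
Between /i/ (V2) and /o/ (V3): /bpw/; trying suffixes from longest down, /pw/ is the first permitted one, so coda /b/ | onset /pw/.
Syllabification: tjet.dib.pwo.
Mapping each syllable to C/V: /tjet/ → CCVC, /dib/ → CVC, /pwo/ → CCV.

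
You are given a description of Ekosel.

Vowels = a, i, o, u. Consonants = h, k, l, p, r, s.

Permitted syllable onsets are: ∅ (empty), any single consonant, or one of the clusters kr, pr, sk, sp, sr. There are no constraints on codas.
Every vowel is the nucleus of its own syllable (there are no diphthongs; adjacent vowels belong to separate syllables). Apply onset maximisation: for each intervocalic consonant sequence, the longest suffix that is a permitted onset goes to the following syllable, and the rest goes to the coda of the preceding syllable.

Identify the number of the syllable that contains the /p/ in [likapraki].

Nuclei (vowels): i, a, a, i → 4 syllables.
σ1/σ2 boundary: /k/ is a single consonant, so it becomes the next onset.
σ2/σ3 boundary: /pr/ is a licit onset in full, so it all attaches to the next syllable.
σ3/σ4 boundary: /k/ → onset of the next syllable (single consonants are always licit onsets).
Syllabification: li.ka.pra.ki.
The /p/ is in the onset of syllable 3 (/pra/).

3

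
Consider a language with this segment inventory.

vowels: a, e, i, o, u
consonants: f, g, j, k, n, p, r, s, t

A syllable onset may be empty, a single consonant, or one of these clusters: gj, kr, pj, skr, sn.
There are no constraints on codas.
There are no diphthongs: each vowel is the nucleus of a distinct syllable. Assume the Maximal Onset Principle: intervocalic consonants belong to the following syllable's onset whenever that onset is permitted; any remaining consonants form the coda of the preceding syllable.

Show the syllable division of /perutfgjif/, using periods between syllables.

Nuclei (vowels): e, u, i → 3 syllables.
σ1/σ2 boundary: just /r/ — single C goes to the following onset.
σ2/σ3 boundary: cluster /tfgj/ — the longest permitted-onset suffix is /gj/; onset = /gj/, preceding coda = /tf/.

pe.rutf.gjif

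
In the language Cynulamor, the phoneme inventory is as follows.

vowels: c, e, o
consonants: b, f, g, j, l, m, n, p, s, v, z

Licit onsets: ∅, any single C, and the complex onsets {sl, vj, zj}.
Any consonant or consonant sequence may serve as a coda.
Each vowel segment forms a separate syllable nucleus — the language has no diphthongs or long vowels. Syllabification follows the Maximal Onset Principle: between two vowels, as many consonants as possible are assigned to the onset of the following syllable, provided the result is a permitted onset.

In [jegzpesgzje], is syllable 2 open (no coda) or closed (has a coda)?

Nuclei (vowels): e, e, e → 3 syllables.
σ1/σ2 boundary: /gzp/; trying suffixes from longest down, /p/ is the first permitted one, so coda /gz/ | onset /p/.
σ2/σ3 boundary: /sgzj/; trying suffixes from longest down, /zj/ is the first permitted one, so coda /sg/ | onset /zj/.
Putting it together: jegz.pesg.zje.
Syllable 2 is /pesg/ with coda /sg/, so it is closed.

closed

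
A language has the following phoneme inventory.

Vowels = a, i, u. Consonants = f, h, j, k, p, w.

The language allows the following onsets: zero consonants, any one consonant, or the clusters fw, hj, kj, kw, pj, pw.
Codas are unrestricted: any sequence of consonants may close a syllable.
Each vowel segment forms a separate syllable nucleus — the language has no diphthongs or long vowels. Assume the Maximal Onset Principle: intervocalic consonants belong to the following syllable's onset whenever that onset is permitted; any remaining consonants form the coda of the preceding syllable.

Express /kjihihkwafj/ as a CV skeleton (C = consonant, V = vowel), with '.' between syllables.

Nuclei (vowels): i, i, a → 3 syllables.
σ1/σ2 boundary: /h/ is a single consonant, so it becomes the next onset.
σ2/σ3 boundary: cluster /hkw/ — the longest permitted-onset suffix is /kw/; onset = /kw/, preceding coda = /h/.
So the parse is kji.hih.kwafj.
Mapping each syllable to C/V: /kji/ → CCV, /hih/ → CVC, /kwafj/ → CCVCC.

CCV.CVC.CCVCC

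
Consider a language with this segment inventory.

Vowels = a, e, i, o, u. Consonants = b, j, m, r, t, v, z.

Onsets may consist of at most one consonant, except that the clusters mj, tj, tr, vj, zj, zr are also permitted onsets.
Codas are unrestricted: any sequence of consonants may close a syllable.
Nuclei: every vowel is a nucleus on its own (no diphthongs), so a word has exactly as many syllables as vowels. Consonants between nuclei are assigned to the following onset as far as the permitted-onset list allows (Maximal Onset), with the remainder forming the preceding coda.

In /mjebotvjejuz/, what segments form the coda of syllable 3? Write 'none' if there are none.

none

Vowels present: e, o, e, u; each is a nucleus, giving 4 syllables.
/e…o/ gap (V1→V2): /b/ → onset of the next syllable (single consonants are always licit onsets).
/o…e/ gap (V2→V3): /tvj/ splits as /t/ + /vj/ (/vj/ is the longest suffix that is a licit onset).
/e…u/ gap (V3→V4): /j/ is a single consonant, so it becomes the next onset.
So the parse is mje.bot.vje.juz.
Syllable 3 is /vje/: onset /vj/, nucleus /e/, coda ∅.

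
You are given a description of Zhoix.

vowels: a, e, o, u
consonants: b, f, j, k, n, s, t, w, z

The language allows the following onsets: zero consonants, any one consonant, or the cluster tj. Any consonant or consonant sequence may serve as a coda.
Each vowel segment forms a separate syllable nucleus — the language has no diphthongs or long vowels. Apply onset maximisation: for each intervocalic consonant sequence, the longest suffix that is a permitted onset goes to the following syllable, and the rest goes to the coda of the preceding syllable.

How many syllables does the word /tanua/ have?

3

The vowels are a, u, a — 3 nuclei, so 3 syllables.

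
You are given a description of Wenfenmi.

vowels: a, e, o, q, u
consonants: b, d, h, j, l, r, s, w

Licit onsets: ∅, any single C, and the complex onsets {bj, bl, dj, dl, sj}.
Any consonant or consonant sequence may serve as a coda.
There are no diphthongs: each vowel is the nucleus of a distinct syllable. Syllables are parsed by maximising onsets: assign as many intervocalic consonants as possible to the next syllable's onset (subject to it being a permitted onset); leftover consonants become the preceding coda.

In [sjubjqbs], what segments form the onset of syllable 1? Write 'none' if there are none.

sj

Nuclei (vowels): u, q → 2 syllables.
/u…q/ gap (V1→V2): cluster /bj/ — /bj/ is itself a permitted onset, so the whole cluster goes right; preceding coda = ∅.
So the parse is sju.bjqbs.
Syllable 1 is /sju/: onset /sj/, nucleus /u/, coda ∅.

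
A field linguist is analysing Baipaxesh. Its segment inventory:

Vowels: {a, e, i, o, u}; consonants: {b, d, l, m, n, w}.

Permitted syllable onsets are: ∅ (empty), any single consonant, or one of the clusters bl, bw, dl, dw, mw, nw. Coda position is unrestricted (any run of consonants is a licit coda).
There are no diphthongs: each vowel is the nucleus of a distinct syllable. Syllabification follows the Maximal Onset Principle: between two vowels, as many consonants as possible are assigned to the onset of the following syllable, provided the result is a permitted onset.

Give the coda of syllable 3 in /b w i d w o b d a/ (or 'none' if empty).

none

Vowels present: i, o, a; each is a nucleus, giving 3 syllables.
V1 /i/ – V2 /o/: /dw/ — entire cluster is a permitted onset → onset /dw/, coda ∅.
V2 /o/ – V3 /a/: cluster /bd/ — the longest permitted-onset suffix is /d/; onset = /d/, preceding coda = /b/.
So the parse is bwi.dwob.da.
Syllable 3 is /da/: onset /d/, nucleus /a/, coda ∅.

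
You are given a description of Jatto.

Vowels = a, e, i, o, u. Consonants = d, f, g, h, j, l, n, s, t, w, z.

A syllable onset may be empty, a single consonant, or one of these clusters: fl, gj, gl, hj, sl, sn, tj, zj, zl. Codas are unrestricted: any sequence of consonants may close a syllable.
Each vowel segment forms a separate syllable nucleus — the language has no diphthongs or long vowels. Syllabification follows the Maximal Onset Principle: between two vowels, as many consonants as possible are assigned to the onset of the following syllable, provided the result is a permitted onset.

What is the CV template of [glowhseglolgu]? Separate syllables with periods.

Nuclei (vowels): o, e, o, u → 4 syllables.
σ1/σ2 boundary: /whs/ splits as /wh/ + /s/ (/s/ is the longest suffix that is a licit onset).
σ2/σ3 boundary: /gl/ — entire cluster is a permitted onset → onset /gl/, coda ∅.
σ3/σ4 boundary: /lg/ — longest licit onset from the right is /g/, leaving /l/ as coda.
Result: glowh.se.glol.gu.
Mapping each syllable to C/V: /glowh/ → CCVCC, /se/ → CV, /glol/ → CCVC, /gu/ → CV.

CCVCC.CV.CCVC.CV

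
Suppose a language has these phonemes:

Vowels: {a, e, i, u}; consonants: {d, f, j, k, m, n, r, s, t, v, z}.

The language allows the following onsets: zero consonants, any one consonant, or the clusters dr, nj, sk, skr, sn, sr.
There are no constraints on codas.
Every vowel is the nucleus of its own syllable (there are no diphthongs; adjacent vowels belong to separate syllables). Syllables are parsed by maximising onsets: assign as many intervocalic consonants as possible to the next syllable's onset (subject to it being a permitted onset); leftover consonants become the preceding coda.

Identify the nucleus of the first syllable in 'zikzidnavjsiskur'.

i

Nuclei (vowels): i, i, a, i, u → 5 syllables.
The first nucleus (vowel 1 from the left) is /i/.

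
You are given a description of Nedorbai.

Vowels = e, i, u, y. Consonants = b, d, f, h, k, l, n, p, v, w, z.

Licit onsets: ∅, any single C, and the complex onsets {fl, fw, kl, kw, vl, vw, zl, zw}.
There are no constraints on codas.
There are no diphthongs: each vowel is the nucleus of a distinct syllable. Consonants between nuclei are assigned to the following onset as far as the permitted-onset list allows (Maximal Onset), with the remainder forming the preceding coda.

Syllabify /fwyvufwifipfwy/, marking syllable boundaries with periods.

Nuclei (vowels): y, u, i, i, y → 5 syllables.
σ1/σ2 boundary: /v/ → onset of the next syllable (single consonants are always licit onsets).
σ2/σ3 boundary: /fw/ — entire cluster is a permitted onset → onset /fw/, coda ∅.
σ3/σ4 boundary: just /f/ — single C goes to the following onset.
σ4/σ5 boundary: /pfw/; trying suffixes from longest down, /fw/ is the first permitted one, so coda /p/ | onset /fw/.

fwy.vu.fwi.fip.fwy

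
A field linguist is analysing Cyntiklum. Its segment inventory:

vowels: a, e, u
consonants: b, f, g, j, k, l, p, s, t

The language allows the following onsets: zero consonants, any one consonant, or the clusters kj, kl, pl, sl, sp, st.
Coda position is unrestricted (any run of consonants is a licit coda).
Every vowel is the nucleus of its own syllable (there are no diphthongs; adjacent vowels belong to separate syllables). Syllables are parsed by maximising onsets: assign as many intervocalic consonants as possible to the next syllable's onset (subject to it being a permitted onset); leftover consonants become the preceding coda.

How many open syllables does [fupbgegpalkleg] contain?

0

Nuclei (vowels): u, e, a, e → 4 syllables.
V1 /u/ – V2 /e/: cluster /pbg/ — the longest permitted-onset suffix is /g/; onset = /g/, preceding coda = /pb/.
V2 /e/ – V3 /a/: /gp/ splits as /g/ + /p/ (/p/ is the longest suffix that is a licit onset).
V3 /a/ – V4 /e/: /lkl/ — longest licit onset from the right is /kl/, leaving /l/ as coda.
Syllabification: fupb.geg.pal.kleg.
Classifying each syllable: /fupb/ (closed), /geg/ (closed), /pal/ (closed), /kleg/ (closed).
Open syllables: 0.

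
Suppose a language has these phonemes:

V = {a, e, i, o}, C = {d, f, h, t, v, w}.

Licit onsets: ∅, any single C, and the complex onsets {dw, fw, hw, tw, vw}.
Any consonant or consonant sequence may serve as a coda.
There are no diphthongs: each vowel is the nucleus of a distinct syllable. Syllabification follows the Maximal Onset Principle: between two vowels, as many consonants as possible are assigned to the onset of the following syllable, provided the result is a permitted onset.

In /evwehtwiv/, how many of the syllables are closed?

Nuclei (vowels): e, e, i → 3 syllables.
V1 /e/ – V2 /e/: /vw/ — entire cluster is a permitted onset → onset /vw/, coda ∅.
V2 /e/ – V3 /i/: /htw/ — longest licit onset from the right is /tw/, leaving /h/ as coda.
So the parse is e.vweh.twiv.
Classifying each syllable: /e/ (open), /vweh/ (closed), /twiv/ (closed).
Closed syllables: 2.

2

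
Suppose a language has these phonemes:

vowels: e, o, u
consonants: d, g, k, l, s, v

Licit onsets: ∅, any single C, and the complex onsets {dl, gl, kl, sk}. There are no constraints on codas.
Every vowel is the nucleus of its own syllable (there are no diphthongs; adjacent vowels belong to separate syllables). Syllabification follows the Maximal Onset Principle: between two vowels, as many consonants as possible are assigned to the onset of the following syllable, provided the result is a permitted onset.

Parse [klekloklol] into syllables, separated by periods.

Nuclei (vowels): e, o, o → 3 syllables.
σ1/σ2 boundary: cluster /kl/ — /kl/ is itself a permitted onset, so the whole cluster goes right; preceding coda = ∅.
σ2/σ3 boundary: /kl/ is a licit onset in full, so it all attaches to the next syllable.

kle.klo.klol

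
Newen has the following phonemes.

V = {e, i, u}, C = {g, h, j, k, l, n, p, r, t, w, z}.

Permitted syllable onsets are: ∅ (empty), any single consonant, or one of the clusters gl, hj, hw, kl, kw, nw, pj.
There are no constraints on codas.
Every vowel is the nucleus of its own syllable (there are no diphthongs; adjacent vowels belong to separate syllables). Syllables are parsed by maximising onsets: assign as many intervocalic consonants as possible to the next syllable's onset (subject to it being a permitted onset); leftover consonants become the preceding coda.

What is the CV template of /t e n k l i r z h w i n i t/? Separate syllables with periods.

CVC.CCVCC.CCV.CVC

Vowels present: e, i, i, i; each is a nucleus, giving 4 syllables.
V1 /e/ – V2 /i/: /nkl/; trying suffixes from longest down, /kl/ is the first permitted one, so coda /n/ | onset /kl/.
V2 /i/ – V3 /i/: /rzhw/ splits as /rz/ + /hw/ (/hw/ is the longest suffix that is a licit onset).
V3 /i/ – V4 /i/: /n/ → onset of the next syllable (single consonants are always licit onsets).
Result: ten.klirz.hwi.nit.
Mapping each syllable to C/V: /ten/ → CVC, /klirz/ → CCVCC, /hwi/ → CCV, /nit/ → CVC.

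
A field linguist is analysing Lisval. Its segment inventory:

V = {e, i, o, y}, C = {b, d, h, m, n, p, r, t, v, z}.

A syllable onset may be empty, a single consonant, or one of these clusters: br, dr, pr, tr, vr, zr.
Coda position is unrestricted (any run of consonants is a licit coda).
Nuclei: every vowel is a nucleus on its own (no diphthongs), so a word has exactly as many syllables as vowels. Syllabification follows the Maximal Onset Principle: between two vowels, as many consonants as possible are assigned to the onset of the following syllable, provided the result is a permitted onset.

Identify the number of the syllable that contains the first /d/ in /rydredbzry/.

The vowels are y, e, y — 3 nuclei, so 3 syllables.
Between /y/ (V1) and /e/ (V2): cluster /dr/ — /dr/ is itself a permitted onset, so the whole cluster goes right; preceding coda = ∅.
Between /e/ (V2) and /y/ (V3): /dbzr/ splits as /db/ + /zr/ (/zr/ is the longest suffix that is a licit onset).
So the parse is ry.dredb.zry.
The first /d/ is in the onset of syllable 2 (/dredb/).

2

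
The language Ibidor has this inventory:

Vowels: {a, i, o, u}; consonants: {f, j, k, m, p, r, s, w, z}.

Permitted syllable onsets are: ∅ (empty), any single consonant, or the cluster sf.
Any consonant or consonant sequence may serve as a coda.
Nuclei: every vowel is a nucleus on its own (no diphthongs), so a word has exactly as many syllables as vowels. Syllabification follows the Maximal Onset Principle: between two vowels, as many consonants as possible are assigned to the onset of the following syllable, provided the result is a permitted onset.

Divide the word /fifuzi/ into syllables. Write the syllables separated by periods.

Vowels present: i, u, i; each is a nucleus, giving 3 syllables.
σ1/σ2 boundary: just /f/ — single C goes to the following onset.
σ2/σ3 boundary: /z/ is a single consonant, so it becomes the next onset.

fi.fu.zi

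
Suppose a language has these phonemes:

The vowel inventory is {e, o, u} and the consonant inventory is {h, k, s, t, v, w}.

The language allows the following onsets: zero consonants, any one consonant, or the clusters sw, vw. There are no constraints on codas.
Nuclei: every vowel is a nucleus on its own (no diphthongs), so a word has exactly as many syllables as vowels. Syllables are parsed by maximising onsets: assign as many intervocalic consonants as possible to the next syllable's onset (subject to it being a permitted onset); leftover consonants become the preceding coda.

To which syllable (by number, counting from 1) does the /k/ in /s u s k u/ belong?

Vowels present: u, u; each is a nucleus, giving 2 syllables.
/u…u/ gap (V1→V2): /sk/ splits as /s/ + /k/ (/k/ is the longest suffix that is a licit onset).
Putting it together: sus.ku.
The /k/ is in the onset of syllable 2 (/ku/).

2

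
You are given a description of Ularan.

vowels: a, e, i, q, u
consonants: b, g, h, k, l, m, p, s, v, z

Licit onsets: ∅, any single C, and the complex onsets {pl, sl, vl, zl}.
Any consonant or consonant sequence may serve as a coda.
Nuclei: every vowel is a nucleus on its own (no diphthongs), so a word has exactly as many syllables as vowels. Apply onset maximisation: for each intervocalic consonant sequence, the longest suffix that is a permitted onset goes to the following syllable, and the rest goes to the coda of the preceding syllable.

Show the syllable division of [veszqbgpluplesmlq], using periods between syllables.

The vowels are e, q, u, e, q — 5 nuclei, so 5 syllables.
Between /e/ (V1) and /q/ (V2): cluster /sz/ — the longest permitted-onset suffix is /z/; onset = /z/, preceding coda = /s/.
Between /q/ (V2) and /u/ (V3): /bgpl/ splits as /bg/ + /pl/ (/pl/ is the longest suffix that is a licit onset).
Between /u/ (V3) and /e/ (V4): /pl/ — entire cluster is a permitted onset → onset /pl/, coda ∅.
Between /e/ (V4) and /q/ (V5): /sml/ splits as /sm/ + /l/ (/l/ is the longest suffix that is a licit onset).

ves.zqbg.plu.plesm.lq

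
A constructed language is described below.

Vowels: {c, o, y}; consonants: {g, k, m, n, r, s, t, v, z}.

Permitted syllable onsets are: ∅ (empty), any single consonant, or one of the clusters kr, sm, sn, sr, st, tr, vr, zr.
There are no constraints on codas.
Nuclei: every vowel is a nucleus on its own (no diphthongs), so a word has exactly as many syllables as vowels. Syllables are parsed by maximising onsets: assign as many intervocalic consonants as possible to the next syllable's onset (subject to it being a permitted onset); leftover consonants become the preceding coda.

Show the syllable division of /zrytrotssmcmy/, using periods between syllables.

zry.trots.smc.my

Nuclei (vowels): y, o, c, y → 4 syllables.
σ1/σ2 boundary: /tr/ is a licit onset in full, so it all attaches to the next syllable.
σ2/σ3 boundary: cluster /tssm/ — the longest permitted-onset suffix is /sm/; onset = /sm/, preceding coda = /ts/.
σ3/σ4 boundary: just /m/ — single C goes to the following onset.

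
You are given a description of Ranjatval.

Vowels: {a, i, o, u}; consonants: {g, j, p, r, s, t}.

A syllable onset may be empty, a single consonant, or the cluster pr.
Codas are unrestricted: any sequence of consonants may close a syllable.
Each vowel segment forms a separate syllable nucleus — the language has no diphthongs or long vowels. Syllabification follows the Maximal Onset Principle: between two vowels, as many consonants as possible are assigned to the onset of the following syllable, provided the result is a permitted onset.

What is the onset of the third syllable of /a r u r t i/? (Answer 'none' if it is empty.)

Nuclei (vowels): a, u, i → 3 syllables.
Between /a/ (V1) and /u/ (V2): /r/ is a single consonant, so it becomes the next onset.
Between /u/ (V2) and /i/ (V3): /rt/ splits as /r/ + /t/ (/t/ is the longest suffix that is a licit onset).
So the parse is a.rur.ti.
Syllable 3 is /ti/: onset /t/, nucleus /i/, coda ∅.

t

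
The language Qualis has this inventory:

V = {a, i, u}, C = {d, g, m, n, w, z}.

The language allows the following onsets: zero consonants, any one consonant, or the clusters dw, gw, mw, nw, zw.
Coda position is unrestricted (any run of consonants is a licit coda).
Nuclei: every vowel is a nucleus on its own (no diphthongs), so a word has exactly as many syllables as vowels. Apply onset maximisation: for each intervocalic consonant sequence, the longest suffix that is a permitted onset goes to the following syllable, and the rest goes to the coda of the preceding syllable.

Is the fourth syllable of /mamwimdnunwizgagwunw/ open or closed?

closed

Nuclei (vowels): a, i, u, i, a, u → 6 syllables.
Between /a/ (V1) and /i/ (V2): /mw/ is a licit onset in full, so it all attaches to the next syllable.
Between /i/ (V2) and /u/ (V3): cluster /mdn/ — the longest permitted-onset suffix is /n/; onset = /n/, preceding coda = /md/.
Between /u/ (V3) and /i/ (V4): /nw/ is a licit onset in full, so it all attaches to the next syllable.
Between /i/ (V4) and /a/ (V5): /zg/ — longest licit onset from the right is /g/, leaving /z/ as coda.
Between /a/ (V5) and /u/ (V6): cluster /gw/ — /gw/ is itself a permitted onset, so the whole cluster goes right; preceding coda = ∅.
So the parse is ma.mwimd.nu.nwiz.ga.gwunw.
Syllable 4 is /nwiz/ with coda /z/, so it is closed.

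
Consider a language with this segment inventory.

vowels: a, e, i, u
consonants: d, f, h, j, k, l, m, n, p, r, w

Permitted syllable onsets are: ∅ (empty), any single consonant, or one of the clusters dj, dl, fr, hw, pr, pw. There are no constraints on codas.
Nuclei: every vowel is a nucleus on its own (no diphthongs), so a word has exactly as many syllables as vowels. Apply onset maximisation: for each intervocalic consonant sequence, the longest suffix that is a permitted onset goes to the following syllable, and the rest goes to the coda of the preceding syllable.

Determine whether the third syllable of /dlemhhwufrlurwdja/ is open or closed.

closed

Nuclei (vowels): e, u, u, a → 4 syllables.
Between /e/ (V1) and /u/ (V2): /mhhw/ — longest licit onset from the right is /hw/, leaving /mh/ as coda.
Between /u/ (V2) and /u/ (V3): /frl/ splits as /fr/ + /l/ (/l/ is the longest suffix that is a licit onset).
Between /u/ (V3) and /a/ (V4): cluster /rwdj/ — the longest permitted-onset suffix is /dj/; onset = /dj/, preceding coda = /rw/.
Putting it together: dlemh.hwufr.lurw.dja.
Syllable 3 is /lurw/ with coda /rw/, so it is closed.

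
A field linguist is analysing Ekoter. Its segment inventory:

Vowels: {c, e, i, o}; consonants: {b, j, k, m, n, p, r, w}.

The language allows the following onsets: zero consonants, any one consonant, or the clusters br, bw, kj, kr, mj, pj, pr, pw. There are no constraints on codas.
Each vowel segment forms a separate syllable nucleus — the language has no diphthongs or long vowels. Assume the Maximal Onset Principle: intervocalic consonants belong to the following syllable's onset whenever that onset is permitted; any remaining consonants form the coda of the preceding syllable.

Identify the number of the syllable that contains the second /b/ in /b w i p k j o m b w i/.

3

Nuclei (vowels): i, o, i → 3 syllables.
σ1/σ2 boundary: /pkj/; trying suffixes from longest down, /kj/ is the first permitted one, so coda /p/ | onset /kj/.
σ2/σ3 boundary: cluster /mbw/ — the longest permitted-onset suffix is /bw/; onset = /bw/, preceding coda = /m/.
Result: bwip.kjom.bwi.
The second /b/ is in the onset of syllable 3 (/bwi/).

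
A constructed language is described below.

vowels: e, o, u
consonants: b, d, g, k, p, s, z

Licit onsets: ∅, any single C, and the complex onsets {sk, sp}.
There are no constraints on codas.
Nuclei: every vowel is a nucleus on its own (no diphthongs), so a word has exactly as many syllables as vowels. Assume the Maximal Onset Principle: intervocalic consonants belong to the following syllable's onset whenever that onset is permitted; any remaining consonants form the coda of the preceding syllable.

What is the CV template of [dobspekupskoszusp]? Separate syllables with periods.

The vowels are o, e, u, o, u — 5 nuclei, so 5 syllables.
Between /o/ (V1) and /e/ (V2): /bsp/; trying suffixes from longest down, /sp/ is the first permitted one, so coda /b/ | onset /sp/.
Between /e/ (V2) and /u/ (V3): /k/ is a single consonant, so it becomes the next onset.
Between /u/ (V3) and /o/ (V4): /psk/ splits as /p/ + /sk/ (/sk/ is the longest suffix that is a licit onset).
Between /o/ (V4) and /u/ (V5): /sz/; trying suffixes from longest down, /z/ is the first permitted one, so coda /s/ | onset /z/.
Syllabification: dob.spe.kup.skos.zusp.
Mapping each syllable to C/V: /dob/ → CVC, /spe/ → CCV, /kup/ → CVC, /skos/ → CCVC, /zusp/ → CVCC.

CVC.CCV.CVC.CCVC.CVCC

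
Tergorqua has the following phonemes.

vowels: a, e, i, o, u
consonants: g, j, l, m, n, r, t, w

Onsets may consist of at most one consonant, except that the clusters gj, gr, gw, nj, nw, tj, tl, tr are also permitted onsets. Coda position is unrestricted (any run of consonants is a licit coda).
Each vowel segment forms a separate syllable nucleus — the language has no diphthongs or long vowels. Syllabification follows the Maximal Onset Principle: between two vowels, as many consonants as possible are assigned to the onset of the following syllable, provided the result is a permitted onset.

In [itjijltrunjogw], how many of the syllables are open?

2

Nuclei (vowels): i, i, u, o → 4 syllables.
Between /i/ (V1) and /i/ (V2): /tj/ is a licit onset in full, so it all attaches to the next syllable.
Between /i/ (V2) and /u/ (V3): cluster /jltr/ — the longest permitted-onset suffix is /tr/; onset = /tr/, preceding coda = /jl/.
Between /u/ (V3) and /o/ (V4): /nj/ is a licit onset in full, so it all attaches to the next syllable.
Putting it together: i.tjijl.tru.njogw.
Classifying each syllable: /i/ (open), /tjijl/ (closed), /tru/ (open), /njogw/ (closed).
Open syllables: 2.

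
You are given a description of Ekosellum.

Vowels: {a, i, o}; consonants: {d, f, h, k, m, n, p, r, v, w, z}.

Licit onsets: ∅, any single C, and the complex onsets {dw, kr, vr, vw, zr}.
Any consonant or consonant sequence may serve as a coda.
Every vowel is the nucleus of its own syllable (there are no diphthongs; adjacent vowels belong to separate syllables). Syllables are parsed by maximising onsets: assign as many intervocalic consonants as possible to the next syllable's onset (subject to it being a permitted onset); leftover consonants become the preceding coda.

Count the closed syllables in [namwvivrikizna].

2

Vowels present: a, i, i, i, a; each is a nucleus, giving 5 syllables.
Between /a/ (V1) and /i/ (V2): /mwv/ splits as /mw/ + /v/ (/v/ is the longest suffix that is a licit onset).
Between /i/ (V2) and /i/ (V3): /vr/ — entire cluster is a permitted onset → onset /vr/, coda ∅.
Between /i/ (V3) and /i/ (V4): /k/ is a single consonant, so it becomes the next onset.
Between /i/ (V4) and /a/ (V5): /zn/; trying suffixes from longest down, /n/ is the first permitted one, so coda /z/ | onset /n/.
Putting it together: namw.vi.vri.kiz.na.
Classifying each syllable: /namw/ (closed), /vi/ (open), /vri/ (open), /kiz/ (closed), /na/ (open).
Closed syllables: 2.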